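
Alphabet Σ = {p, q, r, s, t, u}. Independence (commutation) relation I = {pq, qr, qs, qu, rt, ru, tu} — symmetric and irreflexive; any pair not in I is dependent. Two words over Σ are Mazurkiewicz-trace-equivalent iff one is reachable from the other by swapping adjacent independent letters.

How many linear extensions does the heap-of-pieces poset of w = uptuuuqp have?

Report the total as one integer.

14

0(u) covers ∅
1(p) covers 0:u
2(t) covers 1:p
3(u) covers 1:p
4(u) covers 3:u
5(u) covers 4:u
6(q) covers 2:t
7(p) covers 2:t, 5:u
floor of heap: 0:u
completions by unplaced set U, small U first (add the entries for U minus each lowest piece of U):
  |U|=1: {6}:1  {7}:1
  |U|=2: {5,7}:1  {6,7}:2
  |U|=3: {2,6,7}:2  {4,5,7}:1  {5,6,7}:3
  |U|=4: {2,5,6,7}:5  {3,4,5,7}:1  {4,5,6,7}:4
  |U|=5: {2,4,5,6,7}:9  {3,4,5,6,7}:5
  |U|=6: {2,3,4,5,6,7}:14
  start at 0(u): 14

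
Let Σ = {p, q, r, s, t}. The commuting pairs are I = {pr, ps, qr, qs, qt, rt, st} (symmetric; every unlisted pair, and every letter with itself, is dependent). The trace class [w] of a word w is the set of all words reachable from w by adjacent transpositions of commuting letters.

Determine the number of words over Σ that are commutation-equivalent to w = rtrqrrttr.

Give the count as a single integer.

0(r) covers ∅
1(t) covers ∅
2(r) covers 0:r
3(q) covers ∅
4(r) covers 2:r
5(r) covers 4:r
6(t) covers 1:t
7(t) covers 6:t
8(r) covers 5:r
floor of heap: 0:r, 1:t, 3:q
completions by unplaced set U, small U first (add the entries for U minus each lowest piece of U):
  |U|=1: {3}:1  {7}:1  {8}:1
  |U|=2: {3,7}:2  {3,8}:2  {5,8}:1  {6,7}:1  {7,8}:2
  |U|=3: {1,6,7}:1  {3,5,8}:3  {3,6,7}:3  {3,7,8}:6  {4,5,8}:1  {5,7,8}:3  {6,7,8}:3
  |U|=4: {1,3,6,7}:4  {1,6,7,8}:4  {2,4,5,8}:1  {3,4,5,8}:4  {3,5,7,8}:12  {3,6,7,8}:12  {4,5,7,8}:4  {5,6,7,8}:6
  |U|=5: {0,2,4,5,8}:1  {1,3,6,7,8}:20  {1,5,6,7,8}:10  {2,3,4,5,8}:5  {2,4,5,7,8}:5  {3,4,5,7,8}:20  {3,5,6,7,8}:30  {4,5,6,7,8}:10
  |U|=6: {0,2,3,4,5,8}:6  {0,2,4,5,7,8}:6  {1,3,5,6,7,8}:60  {1,4,5,6,7,8}:20  {2,3,4,5,7,8}:30  {2,4,5,6,7,8}:15  {3,4,5,6,7,8}:60
  |U|=7: {0,2,3,4,5,7,8}:42  {0,2,4,5,6,7,8}:21  {1,2,4,5,6,7,8}:35  {1,3,4,5,6,7,8}:140  {2,3,4,5,6,7,8}:105
  start at 0(r): 280
  start at 1(t): 168
  start at 3(q): 56
sum over floor = 504

504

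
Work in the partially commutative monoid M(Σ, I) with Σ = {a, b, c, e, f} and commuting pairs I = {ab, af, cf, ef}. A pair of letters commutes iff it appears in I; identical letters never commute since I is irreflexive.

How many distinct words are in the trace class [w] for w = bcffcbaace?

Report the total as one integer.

0(b) covers ∅
1(c) covers 0:b
2(f) covers 0:b
3(f) covers 2:f
4(c) covers 1:c
5(b) covers 3:f, 4:c
6(a) covers 4:c
7(a) covers 6:a
8(c) covers 5:b, 7:a
9(e) covers 8:c
floor of heap: 0:b
completions by unplaced set U, small U first (add the entries for U minus each lowest piece of U):
  |U|=1: {9}:1
  |U|=2: {8,9}:1
  |U|=3: {5,8,9}:1  {7,8,9}:1
  |U|=4: {3,5,8,9}:1  {5,7,8,9}:2  {6,7,8,9}:1
  |U|=5: {2,3,5,8,9}:1  {3,5,7,8,9}:3  {5,6,7,8,9}:3
  |U|=6: {2,3,5,7,8,9}:4  {3,5,6,7,8,9}:6  {4,5,6,7,8,9}:3
  |U|=7: {1,4,5,6,7,8,9}:3  {2,3,5,6,7,8,9}:10  {3,4,5,6,7,8,9}:9
  |U|=8: {1,3,4,5,6,7,8,9}:12  {2,3,4,5,6,7,8,9}:19
  start at 0(b): 31

31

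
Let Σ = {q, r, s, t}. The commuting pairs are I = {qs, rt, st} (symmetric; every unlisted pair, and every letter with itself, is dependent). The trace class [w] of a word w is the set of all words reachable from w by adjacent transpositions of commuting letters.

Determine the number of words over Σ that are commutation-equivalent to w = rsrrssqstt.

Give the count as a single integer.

20

piece 0:r — minimal
piece 1:s rests on {0:r}
piece 2:r rests on {1:s}
piece 3:r rests on {2:r}
piece 4:s rests on {3:r}
piece 5:s rests on {4:s}
piece 6:q rests on {3:r}
piece 7:s rests on {5:s}
piece 8:t rests on {6:q}
piece 9:t rests on {8:t}
minimal pieces: {0:r}
ways to finish when only these pieces remain (= sum over removing one remaining piece with nothing left below it):
  1 left: {7}→1  {9}→1
  2 left: {5,7}→1  {7,9}→2  {8,9}→1
  3 left: {4,5,7}→1  {5,7,9}→3  {6,8,9}→1  {7,8,9}→3
  4 left: {4,5,7,9}→4  {5,7,8,9}→6  {6,7,8,9}→4
  5 left: {4,5,7,8,9}→10  {5,6,7,8,9}→10
  6 left: {4,5,6,7,8,9}→20
  7 left: {3,4,5,6,7,8,9}→20
  8 left: {2,3,4,5,6,7,8,9}→20
  placing 0:r first → 20 extensions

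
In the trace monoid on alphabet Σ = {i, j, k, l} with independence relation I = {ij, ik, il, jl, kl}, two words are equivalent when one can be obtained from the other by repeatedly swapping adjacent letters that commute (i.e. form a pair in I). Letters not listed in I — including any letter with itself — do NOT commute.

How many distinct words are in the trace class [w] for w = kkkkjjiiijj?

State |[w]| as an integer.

#0=k has no predecessor
#1=k depends on [0:k]
#2=k depends on [1:k]
#3=k depends on [2:k]
#4=j depends on [3:k]
#5=j depends on [4:j]
#6=i has no predecessor
#7=i depends on [6:i]
#8=i depends on [7:i]
#9=j depends on [5:j]
#10=j depends on [9:j]
sources: [0:k, 6:i]
N(rest) = Σ N(rest − s) over sources s of rest; N(one piece) = 1:
  size 1 → [8]=1  [10]=1
  size 2 → [7,8]=1  [8,10]=2  [9,10]=1
  size 3 → [5,9,10]=1  [6,7,8]=1  [7,8,10]=3  [8,9,10]=3
  size 4 → [4,5,9,10]=1  [5,8,9,10]=4  [6,7,8,10]=4  [7,8,9,10]=6
  size 5 → [3,4,5,9,10]=1  [4,5,8,9,10]=5  [5,7,8,9,10]=10  [6,7,8,9,10]=10
  size 6 → [2,3,4,5,9,10]=1  [3,4,5,8,9,10]=6  [4,5,7,8,9,10]=15  [5,6,7,8,9,10]=20
  size 7 → [1,2,3,4,5,9,10]=1  [2,3,4,5,8,9,10]=7  [3,4,5,7,8,9,10]=21  [4,5,6,7,8,9,10]=35
  size 8 → [0,1,2,3,4,5,9,10]=1  [1,2,3,4,5,8,9,10]=8  [2,3,4,5,7,8,9,10]=28  [3,4,5,6,7,8,9,10]=56
  size 9 → [0,1,2,3,4,5,8,9,10]=9  [1,2,3,4,5,7,8,9,10]=36  [2,3,4,5,6,7,8,9,10]=84
  first=0(k) contributes 120
  first=6(i) contributes 45
|[w]| = 165

165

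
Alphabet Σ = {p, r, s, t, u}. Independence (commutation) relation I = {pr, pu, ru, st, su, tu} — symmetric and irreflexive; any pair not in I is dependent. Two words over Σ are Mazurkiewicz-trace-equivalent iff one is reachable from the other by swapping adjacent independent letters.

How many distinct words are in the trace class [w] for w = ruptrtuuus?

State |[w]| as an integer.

#0=r has no predecessor
#1=u has no predecessor
#2=p has no predecessor
#3=t depends on [0:r, 2:p]
#4=r depends on [3:t]
#5=t depends on [4:r]
#6=u depends on [1:u]
#7=u depends on [6:u]
#8=u depends on [7:u]
#9=s depends on [4:r]
sources: [0:r, 1:u, 2:p]
N(rest) = Σ N(rest − s) over sources s of rest; N(one piece) = 1:
  size 1 → [5]=1  [8]=1  [9]=1
  size 2 → [5,8]=2  [5,9]=2  [7,8]=1  [8,9]=2
  size 3 → [4,5,9]=2  [5,7,8]=3  [5,8,9]=6  [6,7,8]=1  [7,8,9]=3
  size 4 → [1,6,7,8]=1  [3,4,5,9]=2  [4,5,8,9]=8  [5,6,7,8]=4  [5,7,8,9]=12  [6,7,8,9]=4
  size 5 → [0,3,4,5,9]=2  [1,5,6,7,8]=5  [1,6,7,8,9]=5  [2,3,4,5,9]=2  [3,4,5,8,9]=10  [4,5,7,8,9]=20  [5,6,7,8,9]=20
  size 6 → [0,2,3,4,5,9]=4  [0,3,4,5,8,9]=12  [1,5,6,7,8,9]=30  [2,3,4,5,8,9]=12  [3,4,5,7,8,9]=30  [4,5,6,7,8,9]=40
  size 7 → [0,2,3,4,5,8,9]=28  [0,3,4,5,7,8,9]=42  [1,4,5,6,7,8,9]=70  [2,3,4,5,7,8,9]=42  [3,4,5,6,7,8,9]=70
  size 8 → [0,2,3,4,5,7,8,9]=112  [0,3,4,5,6,7,8,9]=112  [1,3,4,5,6,7,8,9]=140  [2,3,4,5,6,7,8,9]=112
  first=0(r) contributes 252
  first=1(u) contributes 336
  first=2(p) contributes 252
|[w]| = 840

840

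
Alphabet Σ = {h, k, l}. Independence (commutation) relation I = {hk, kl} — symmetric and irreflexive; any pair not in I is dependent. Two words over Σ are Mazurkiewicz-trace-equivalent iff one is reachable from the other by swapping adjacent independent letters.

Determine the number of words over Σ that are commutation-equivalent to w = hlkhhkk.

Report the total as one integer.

35

#0=h has no predecessor
#1=l depends on [0:h]
#2=k has no predecessor
#3=h depends on [1:l]
#4=h depends on [3:h]
#5=k depends on [2:k]
#6=k depends on [5:k]
sources: [0:h, 2:k]
N(rest) = Σ N(rest − s) over sources s of rest; N(one piece) = 1:
  size 1 → [4]=1  [6]=1
  size 2 → [3,4]=1  [4,6]=2  [5,6]=1
  size 3 → [1,3,4]=1  [2,5,6]=1  [3,4,6]=3  [4,5,6]=3
  size 4 → [0,1,3,4]=1  [1,3,4,6]=4  [2,4,5,6]=4  [3,4,5,6]=6
  size 5 → [0,1,3,4,6]=5  [1,3,4,5,6]=10  [2,3,4,5,6]=10
  first=0(h) contributes 20
  first=2(k) contributes 15
|[w]| = 35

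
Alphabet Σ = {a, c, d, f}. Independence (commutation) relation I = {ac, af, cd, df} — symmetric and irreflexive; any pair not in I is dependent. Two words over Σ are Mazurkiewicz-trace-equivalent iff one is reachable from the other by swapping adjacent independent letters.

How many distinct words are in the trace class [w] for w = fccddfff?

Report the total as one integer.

0(f) covers ∅
1(c) covers 0:f
2(c) covers 1:c
3(d) covers ∅
4(d) covers 3:d
5(f) covers 2:c
6(f) covers 5:f
7(f) covers 6:f
floor of heap: 0:f, 3:d
completions by unplaced set U, small U first (add the entries for U minus each lowest piece of U):
  |U|=1: {4}:1  {7}:1
  |U|=2: {3,4}:1  {4,7}:2  {6,7}:1
  |U|=3: {3,4,7}:3  {4,6,7}:3  {5,6,7}:1
  |U|=4: {2,5,6,7}:1  {3,4,6,7}:6  {4,5,6,7}:4
  |U|=5: {1,2,5,6,7}:1  {2,4,5,6,7}:5  {3,4,5,6,7}:10
  |U|=6: {0,1,2,5,6,7}:1  {1,2,4,5,6,7}:6  {2,3,4,5,6,7}:15
  start at 0(f): 21
  start at 3(d): 7
sum over floor = 28

28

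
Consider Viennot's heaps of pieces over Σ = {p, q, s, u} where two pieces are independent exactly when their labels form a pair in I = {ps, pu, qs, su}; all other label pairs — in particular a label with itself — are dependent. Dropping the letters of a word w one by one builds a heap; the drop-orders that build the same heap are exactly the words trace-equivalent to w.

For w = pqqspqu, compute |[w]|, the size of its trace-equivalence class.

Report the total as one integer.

piece 0:p — minimal
piece 1:q rests on {0:p}
piece 2:q rests on {1:q}
piece 3:s — minimal
piece 4:p rests on {2:q}
piece 5:q rests on {4:p}
piece 6:u rests on {5:q}
minimal pieces: {0:p, 3:s}
ways to finish when only these pieces remain (= sum over removing one remaining piece with nothing left below it):
  1 left: {3}→1  {6}→1
  2 left: {3,6}→2  {5,6}→1
  3 left: {3,5,6}→3  {4,5,6}→1
  4 left: {2,4,5,6}→1  {3,4,5,6}→4
  5 left: {1,2,4,5,6}→1  {2,3,4,5,6}→5
  placing 0:p first → 6 extensions
  placing 3:s first → 1 extensions
total linear extensions = 7

7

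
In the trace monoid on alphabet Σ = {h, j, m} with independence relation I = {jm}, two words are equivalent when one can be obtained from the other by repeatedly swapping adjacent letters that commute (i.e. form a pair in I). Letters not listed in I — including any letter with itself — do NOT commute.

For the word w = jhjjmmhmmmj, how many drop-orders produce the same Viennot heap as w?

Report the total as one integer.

#0=j has no predecessor
#1=h depends on [0:j]
#2=j depends on [1:h]
#3=j depends on [2:j]
#4=m depends on [1:h]
#5=m depends on [4:m]
#6=h depends on [3:j, 5:m]
#7=m depends on [6:h]
#8=m depends on [7:m]
#9=m depends on [8:m]
#10=j depends on [6:h]
sources: [0:j]
N(rest) = Σ N(rest − s) over sources s of rest; N(one piece) = 1:
  size 1 → [9]=1  [10]=1
  size 2 → [8,9]=1  [9,10]=2
  size 3 → [7,8,9]=1  [8,9,10]=3
  size 4 → [7,8,9,10]=4
  size 5 → [6,7,8,9,10]=4
  size 6 → [3,6,7,8,9,10]=4  [5,6,7,8,9,10]=4
  size 7 → [2,3,6,7,8,9,10]=4  [3,5,6,7,8,9,10]=8  [4,5,6,7,8,9,10]=4
  size 8 → [2,3,5,6,7,8,9,10]=12  [3,4,5,6,7,8,9,10]=12
  size 9 → [2,3,4,5,6,7,8,9,10]=24
  first=0(j) contributes 24

24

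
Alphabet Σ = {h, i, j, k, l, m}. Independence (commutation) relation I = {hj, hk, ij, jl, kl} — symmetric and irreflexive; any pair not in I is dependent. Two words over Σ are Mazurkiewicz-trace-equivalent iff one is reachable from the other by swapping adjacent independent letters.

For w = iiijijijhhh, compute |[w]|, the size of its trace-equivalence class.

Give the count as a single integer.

piece 0:i — minimal
piece 1:i rests on {0:i}
piece 2:i rests on {1:i}
piece 3:j — minimal
piece 4:i rests on {2:i}
piece 5:j rests on {3:j}
piece 6:i rests on {4:i}
piece 7:j rests on {5:j}
piece 8:h rests on {6:i}
piece 9:h rests on {8:h}
piece 10:h rests on {9:h}
minimal pieces: {0:i, 3:j}
ways to finish when only these pieces remain (= sum over removing one remaining piece with nothing left below it):
  1 left: {7}→1  {10}→1
  2 left: {5,7}→1  {7,10}→2  {9,10}→1
  3 left: {3,5,7}→1  {5,7,10}→3  {7,9,10}→3  {8,9,10}→1
  4 left: {3,5,7,10}→4  {5,7,9,10}→6  {6,8,9,10}→1  {7,8,9,10}→4
  5 left: {3,5,7,9,10}→10  {4,6,8,9,10}→1  {5,7,8,9,10}→10  {6,7,8,9,10}→5
  6 left: {2,4,6,8,9,10}→1  {3,5,7,8,9,10}→20  {4,6,7,8,9,10}→6  {5,6,7,8,9,10}→15
  7 left: {1,2,4,6,8,9,10}→1  {2,4,6,7,8,9,10}→7  {3,5,6,7,8,9,10}→35  {4,5,6,7,8,9,10}→21
  8 left: {0,1,2,4,6,8,9,10}→1  {1,2,4,6,7,8,9,10}→8  {2,4,5,6,7,8,9,10}→28  {3,4,5,6,7,8,9,10}→56
  9 left: {0,1,2,4,6,7,8,9,10}→9  {1,2,4,5,6,7,8,9,10}→36  {2,3,4,5,6,7,8,9,10}→84
  placing 0:i first → 120 extensions
  placing 3:j first → 45 extensions
total linear extensions = 165

165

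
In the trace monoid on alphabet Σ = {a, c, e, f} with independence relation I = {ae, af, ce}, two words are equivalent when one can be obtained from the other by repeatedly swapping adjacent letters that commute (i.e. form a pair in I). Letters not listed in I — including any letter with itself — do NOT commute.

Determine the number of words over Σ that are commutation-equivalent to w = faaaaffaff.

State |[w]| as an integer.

252

piece 0:f — minimal
piece 1:a — minimal
piece 2:a rests on {1:a}
piece 3:a rests on {2:a}
piece 4:a rests on {3:a}
piece 5:f rests on {0:f}
piece 6:f rests on {5:f}
piece 7:a rests on {4:a}
piece 8:f rests on {6:f}
piece 9:f rests on {8:f}
minimal pieces: {0:f, 1:a}
ways to finish when only these pieces remain (= sum over removing one remaining piece with nothing left below it):
  1 left: {7}→1  {9}→1
  2 left: {4,7}→1  {7,9}→2  {8,9}→1
  3 left: {3,4,7}→1  {4,7,9}→3  {6,8,9}→1  {7,8,9}→3
  4 left: {2,3,4,7}→1  {3,4,7,9}→4  {4,7,8,9}→6  {5,6,8,9}→1  {6,7,8,9}→4
  5 left: {0,5,6,8,9}→1  {1,2,3,4,7}→1  {2,3,4,7,9}→5  {3,4,7,8,9}→10  {4,6,7,8,9}→10  {5,6,7,8,9}→5
  6 left: {0,5,6,7,8,9}→6  {1,2,3,4,7,9}→6  {2,3,4,7,8,9}→15  {3,4,6,7,8,9}→20  {4,5,6,7,8,9}→15
  7 left: {0,4,5,6,7,8,9}→21  {1,2,3,4,7,8,9}→21  {2,3,4,6,7,8,9}→35  {3,4,5,6,7,8,9}→35
  8 left: {0,3,4,5,6,7,8,9}→56  {1,2,3,4,6,7,8,9}→56  {2,3,4,5,6,7,8,9}→70
  placing 0:f first → 126 extensions
  placing 1:a first → 126 extensions
total linear extensions = 252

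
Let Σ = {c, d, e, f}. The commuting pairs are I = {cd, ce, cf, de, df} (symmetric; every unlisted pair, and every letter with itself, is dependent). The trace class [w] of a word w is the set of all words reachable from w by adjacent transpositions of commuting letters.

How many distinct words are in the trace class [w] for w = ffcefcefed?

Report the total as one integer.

360

drop 0:f onto floor
drop 1:f onto {0:f}
drop 2:c onto floor
drop 3:e onto {1:f}
drop 4:f onto {3:e}
drop 5:c onto {2:c}
drop 6:e onto {4:f}
drop 7:f onto {6:e}
drop 8:e onto {7:f}
drop 9:d onto floor
ground layer = {0:f, 2:c, 9:d}
drop-orders for the pieces not yet dropped (sum over which currently-grounded one goes next):
  1 to go: {5} 1  {8} 1  {9} 1
  2 to go: {2,5} 1  {5,8} 2  {5,9} 2  {7,8} 1  {8,9} 2
  3 to go: {2,5,8} 3  {2,5,9} 3  {5,7,8} 3  {5,8,9} 6  {6,7,8} 1  {7,8,9} 3
  4 to go: {2,5,7,8} 6  {2,5,8,9} 12  {4,6,7,8} 1  {5,6,7,8} 4  {5,7,8,9} 12  {6,7,8,9} 4
  5 to go: {2,5,6,7,8} 10  {2,5,7,8,9} 30  {3,4,6,7,8} 1  {4,5,6,7,8} 5  {4,6,7,8,9} 5  {5,6,7,8,9} 20
  6 to go: {1,3,4,6,7,8} 1  {2,4,5,6,7,8} 15  {2,5,6,7,8,9} 60  {3,4,5,6,7,8} 6  {3,4,6,7,8,9} 6  {4,5,6,7,8,9} 30
  7 to go: {0,1,3,4,6,7,8} 1  {1,3,4,5,6,7,8} 7  {1,3,4,6,7,8,9} 7  {2,3,4,5,6,7,8} 21  {2,4,5,6,7,8,9} 105  {3,4,5,6,7,8,9} 42
  8 to go: {0,1,3,4,5,6,7,8} 8  {0,1,3,4,6,7,8,9} 8  {1,2,3,4,5,6,7,8} 28  {1,3,4,5,6,7,8,9} 56  {2,3,4,5,6,7,8,9} 168
  if 0:f drops first: 252 orders
  if 2:c drops first: 72 orders
  if 9:d drops first: 36 orders
heap linearizations: 360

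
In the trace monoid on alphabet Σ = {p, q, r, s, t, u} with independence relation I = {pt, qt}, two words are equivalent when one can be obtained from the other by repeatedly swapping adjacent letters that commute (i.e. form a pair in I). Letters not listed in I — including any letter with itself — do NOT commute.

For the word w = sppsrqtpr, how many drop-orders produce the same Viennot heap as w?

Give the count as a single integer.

drop 0:s onto floor
drop 1:p onto {0:s}
drop 2:p onto {1:p}
drop 3:s onto {2:p}
drop 4:r onto {3:s}
drop 5:q onto {4:r}
drop 6:t onto {4:r}
drop 7:p onto {5:q}
drop 8:r onto {6:t, 7:p}
ground layer = {0:s}
drop-orders for the pieces not yet dropped (sum over which currently-grounded one goes next):
  1 to go: {8} 1
  2 to go: {6,8} 1  {7,8} 1
  3 to go: {5,7,8} 1  {6,7,8} 2
  4 to go: {5,6,7,8} 3
  5 to go: {4,5,6,7,8} 3
  6 to go: {3,4,5,6,7,8} 3
  7 to go: {2,3,4,5,6,7,8} 3
  if 0:s drops first: 3 orders

3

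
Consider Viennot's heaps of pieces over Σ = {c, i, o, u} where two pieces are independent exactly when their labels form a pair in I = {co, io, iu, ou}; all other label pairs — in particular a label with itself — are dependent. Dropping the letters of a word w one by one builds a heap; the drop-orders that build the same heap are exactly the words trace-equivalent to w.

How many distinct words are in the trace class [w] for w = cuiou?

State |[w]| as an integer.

#0=c has no predecessor
#1=u depends on [0:c]
#2=i depends on [0:c]
#3=o has no predecessor
#4=u depends on [1:u]
sources: [0:c, 3:o]
N(rest) = Σ N(rest − s) over sources s of rest; N(one piece) = 1:
  size 1 → [2]=1  [3]=1  [4]=1
  size 2 → [1,4]=1  [2,3]=2  [2,4]=2  [3,4]=2
  size 3 → [1,2,4]=3  [1,3,4]=3  [2,3,4]=6
  first=0(c) contributes 12
  first=3(o) contributes 3
|[w]| = 15

15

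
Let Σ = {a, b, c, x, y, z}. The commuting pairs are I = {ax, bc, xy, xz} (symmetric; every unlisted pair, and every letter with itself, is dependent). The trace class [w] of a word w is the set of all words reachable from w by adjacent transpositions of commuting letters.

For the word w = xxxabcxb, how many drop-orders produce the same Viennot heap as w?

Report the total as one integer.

drop 0:x onto floor
drop 1:x onto {0:x}
drop 2:x onto {1:x}
drop 3:a onto floor
drop 4:b onto {2:x, 3:a}
drop 5:c onto {2:x, 3:a}
drop 6:x onto {4:b, 5:c}
drop 7:b onto {6:x}
ground layer = {0:x, 3:a}
drop-orders for the pieces not yet dropped (sum over which currently-grounded one goes next):
  1 to go: {7} 1
  2 to go: {6,7} 1
  3 to go: {4,6,7} 1  {5,6,7} 1
  4 to go: {4,5,6,7} 2
  5 to go: {2,4,5,6,7} 2  {3,4,5,6,7} 2
  6 to go: {1,2,4,5,6,7} 2  {2,3,4,5,6,7} 4
  if 0:x drops first: 6 orders
  if 3:a drops first: 2 orders
heap linearizations: 8

8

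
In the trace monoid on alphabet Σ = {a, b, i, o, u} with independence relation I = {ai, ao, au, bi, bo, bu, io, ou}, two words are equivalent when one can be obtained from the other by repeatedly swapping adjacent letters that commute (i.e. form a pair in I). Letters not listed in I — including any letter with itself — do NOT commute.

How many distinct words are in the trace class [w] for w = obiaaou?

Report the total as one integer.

210

#0=o has no predecessor
#1=b has no predecessor
#2=i has no predecessor
#3=a depends on [1:b]
#4=a depends on [3:a]
#5=o depends on [0:o]
#6=u depends on [2:i]
sources: [0:o, 1:b, 2:i]
N(rest) = Σ N(rest − s) over sources s of rest; N(one piece) = 1:
  size 1 → [4]=1  [5]=1  [6]=1
  size 2 → [0,5]=1  [2,6]=1  [3,4]=1  [4,5]=2  [4,6]=2  [5,6]=2
  size 3 → [0,4,5]=3  [0,5,6]=3  [1,3,4]=1  [2,4,6]=3  [2,5,6]=3  [3,4,5]=3  [3,4,6]=3  [4,5,6]=6
  size 4 → [0,2,5,6]=6  [0,3,4,5]=6  [0,4,5,6]=12  [1,3,4,5]=4  [1,3,4,6]=4  [2,3,4,6]=6  [2,4,5,6]=12  [3,4,5,6]=12
  size 5 → [0,1,3,4,5]=10  [0,2,4,5,6]=30  [0,3,4,5,6]=30  [1,2,3,4,6]=10  [1,3,4,5,6]=20  [2,3,4,5,6]=30
  first=0(o) contributes 60
  first=1(b) contributes 90
  first=2(i) contributes 60
|[w]| = 210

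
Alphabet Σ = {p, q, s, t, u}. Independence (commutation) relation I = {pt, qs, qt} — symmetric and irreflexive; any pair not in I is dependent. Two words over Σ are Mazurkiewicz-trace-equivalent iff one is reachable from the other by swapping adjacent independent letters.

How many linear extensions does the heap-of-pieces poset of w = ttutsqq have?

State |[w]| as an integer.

piece 0:t — minimal
piece 1:t rests on {0:t}
piece 2:u rests on {1:t}
piece 3:t rests on {2:u}
piece 4:s rests on {3:t}
piece 5:q rests on {2:u}
piece 6:q rests on {5:q}
minimal pieces: {0:t}
ways to finish when only these pieces remain (= sum over removing one remaining piece with nothing left below it):
  1 left: {4}→1  {6}→1
  2 left: {3,4}→1  {4,6}→2  {5,6}→1
  3 left: {3,4,6}→3  {4,5,6}→3
  4 left: {3,4,5,6}→6
  5 left: {2,3,4,5,6}→6
  placing 0:t first → 6 extensions

6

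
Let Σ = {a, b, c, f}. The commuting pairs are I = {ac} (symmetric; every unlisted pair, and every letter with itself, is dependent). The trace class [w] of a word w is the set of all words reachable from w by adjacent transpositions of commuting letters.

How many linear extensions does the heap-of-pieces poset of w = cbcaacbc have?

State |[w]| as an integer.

6

piece 0:c — minimal
piece 1:b rests on {0:c}
piece 2:c rests on {1:b}
piece 3:a rests on {1:b}
piece 4:a rests on {3:a}
piece 5:c rests on {2:c}
piece 6:b rests on {4:a, 5:c}
piece 7:c rests on {6:b}
minimal pieces: {0:c}
ways to finish when only these pieces remain (= sum over removing one remaining piece with nothing left below it):
  1 left: {7}→1
  2 left: {6,7}→1
  3 left: {4,6,7}→1  {5,6,7}→1
  4 left: {2,5,6,7}→1  {3,4,6,7}→1  {4,5,6,7}→2
  5 left: {2,4,5,6,7}→3  {3,4,5,6,7}→3
  6 left: {2,3,4,5,6,7}→6
  placing 0:c first → 6 extensions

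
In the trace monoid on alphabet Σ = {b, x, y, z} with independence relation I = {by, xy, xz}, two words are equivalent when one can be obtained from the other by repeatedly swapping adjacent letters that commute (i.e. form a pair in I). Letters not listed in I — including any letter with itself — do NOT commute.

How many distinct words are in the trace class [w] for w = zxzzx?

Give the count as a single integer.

0(z) covers ∅
1(x) covers ∅
2(z) covers 0:z
3(z) covers 2:z
4(x) covers 1:x
floor of heap: 0:z, 1:x
completions by unplaced set U, small U first (add the entries for U minus each lowest piece of U):
  |U|=1: {3}:1  {4}:1
  |U|=2: {1,4}:1  {2,3}:1  {3,4}:2
  |U|=3: {0,2,3}:1  {1,3,4}:3  {2,3,4}:3
  start at 0(z): 6
  start at 1(x): 4
sum over floor = 10

10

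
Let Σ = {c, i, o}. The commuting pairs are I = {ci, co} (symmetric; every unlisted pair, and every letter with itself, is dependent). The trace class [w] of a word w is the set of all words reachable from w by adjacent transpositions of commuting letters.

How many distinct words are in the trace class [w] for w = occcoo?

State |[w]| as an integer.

piece 0:o — minimal
piece 1:c — minimal
piece 2:c rests on {1:c}
piece 3:c rests on {2:c}
piece 4:o rests on {0:o}
piece 5:o rests on {4:o}
minimal pieces: {0:o, 1:c}
ways to finish when only these pieces remain (= sum over removing one remaining piece with nothing left below it):
  1 left: {3}→1  {5}→1
  2 left: {2,3}→1  {3,5}→2  {4,5}→1
  3 left: {0,4,5}→1  {1,2,3}→1  {2,3,5}→3  {3,4,5}→3
  4 left: {0,3,4,5}→4  {1,2,3,5}→4  {2,3,4,5}→6
  placing 0:o first → 10 extensions
  placing 1:c first → 10 extensions
total linear extensions = 20

20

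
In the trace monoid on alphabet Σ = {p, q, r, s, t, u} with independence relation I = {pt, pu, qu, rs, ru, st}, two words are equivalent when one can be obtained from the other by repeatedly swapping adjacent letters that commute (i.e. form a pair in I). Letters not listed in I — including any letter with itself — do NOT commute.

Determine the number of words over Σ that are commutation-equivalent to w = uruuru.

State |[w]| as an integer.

15

piece 0:u — minimal
piece 1:r — minimal
piece 2:u rests on {0:u}
piece 3:u rests on {2:u}
piece 4:r rests on {1:r}
piece 5:u rests on {3:u}
minimal pieces: {0:u, 1:r}
ways to finish when only these pieces remain (= sum over removing one remaining piece with nothing left below it):
  1 left: {4}→1  {5}→1
  2 left: {1,4}→1  {3,5}→1  {4,5}→2
  3 left: {1,4,5}→3  {2,3,5}→1  {3,4,5}→3
  4 left: {0,2,3,5}→1  {1,3,4,5}→6  {2,3,4,5}→4
  placing 0:u first → 10 extensions
  placing 1:r first → 5 extensions
total linear extensions = 15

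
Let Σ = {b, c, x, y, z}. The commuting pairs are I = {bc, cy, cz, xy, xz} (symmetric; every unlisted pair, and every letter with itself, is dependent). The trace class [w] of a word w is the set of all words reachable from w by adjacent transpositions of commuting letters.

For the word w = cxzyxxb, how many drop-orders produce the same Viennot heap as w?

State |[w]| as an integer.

#0=c has no predecessor
#1=x depends on [0:c]
#2=z has no predecessor
#3=y depends on [2:z]
#4=x depends on [1:x]
#5=x depends on [4:x]
#6=b depends on [3:y, 5:x]
sources: [0:c, 2:z]
N(rest) = Σ N(rest − s) over sources s of rest; N(one piece) = 1:
  size 1 → [6]=1
  size 2 → [3,6]=1  [5,6]=1
  size 3 → [2,3,6]=1  [3,5,6]=2  [4,5,6]=1
  size 4 → [1,4,5,6]=1  [2,3,5,6]=3  [3,4,5,6]=3
  size 5 → [0,1,4,5,6]=1  [1,3,4,5,6]=4  [2,3,4,5,6]=6
  first=0(c) contributes 10
  first=2(z) contributes 5
|[w]| = 15

15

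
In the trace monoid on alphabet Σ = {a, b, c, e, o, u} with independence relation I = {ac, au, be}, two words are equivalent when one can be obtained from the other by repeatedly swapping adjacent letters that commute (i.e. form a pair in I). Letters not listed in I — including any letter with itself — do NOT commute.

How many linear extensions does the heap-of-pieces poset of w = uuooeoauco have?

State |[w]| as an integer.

0(u) covers ∅
1(u) covers 0:u
2(o) covers 1:u
3(o) covers 2:o
4(e) covers 3:o
5(o) covers 4:e
6(a) covers 5:o
7(u) covers 5:o
8(c) covers 7:u
9(o) covers 6:a, 8:c
floor of heap: 0:u
completions by unplaced set U, small U first (add the entries for U minus each lowest piece of U):
  |U|=1: {9}:1
  |U|=2: {6,9}:1  {8,9}:1
  |U|=3: {6,8,9}:2  {7,8,9}:1
  |U|=4: {6,7,8,9}:3
  |U|=5: {5,6,7,8,9}:3
  |U|=6: {4,5,6,7,8,9}:3
  |U|=7: {3,4,5,6,7,8,9}:3
  |U|=8: {2,3,4,5,6,7,8,9}:3
  start at 0(u): 3

3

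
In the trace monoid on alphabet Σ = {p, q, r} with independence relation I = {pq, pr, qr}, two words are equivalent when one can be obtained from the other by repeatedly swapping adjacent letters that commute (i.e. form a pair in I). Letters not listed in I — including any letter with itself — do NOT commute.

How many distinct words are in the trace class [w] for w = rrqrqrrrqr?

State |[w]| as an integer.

0(r) covers ∅
1(r) covers 0:r
2(q) covers ∅
3(r) covers 1:r
4(q) covers 2:q
5(r) covers 3:r
6(r) covers 5:r
7(r) covers 6:r
8(q) covers 4:q
9(r) covers 7:r
floor of heap: 0:r, 2:q
completions by unplaced set U, small U first (add the entries for U minus each lowest piece of U):
  |U|=1: {8}:1  {9}:1
  |U|=2: {4,8}:1  {7,9}:1  {8,9}:2
  |U|=3: {2,4,8}:1  {4,8,9}:3  {6,7,9}:1  {7,8,9}:3
  |U|=4: {2,4,8,9}:4  {4,7,8,9}:6  {5,6,7,9}:1  {6,7,8,9}:4
  |U|=5: {2,4,7,8,9}:10  {3,5,6,7,9}:1  {4,6,7,8,9}:10  {5,6,7,8,9}:5
  |U|=6: {1,3,5,6,7,9}:1  {2,4,6,7,8,9}:20  {3,5,6,7,8,9}:6  {4,5,6,7,8,9}:15
  |U|=7: {0,1,3,5,6,7,9}:1  {1,3,5,6,7,8,9}:7  {2,4,5,6,7,8,9}:35  {3,4,5,6,7,8,9}:21
  |U|=8: {0,1,3,5,6,7,8,9}:8  {1,3,4,5,6,7,8,9}:28  {2,3,4,5,6,7,8,9}:56
  start at 0(r): 84
  start at 2(q): 36
sum over floor = 120

120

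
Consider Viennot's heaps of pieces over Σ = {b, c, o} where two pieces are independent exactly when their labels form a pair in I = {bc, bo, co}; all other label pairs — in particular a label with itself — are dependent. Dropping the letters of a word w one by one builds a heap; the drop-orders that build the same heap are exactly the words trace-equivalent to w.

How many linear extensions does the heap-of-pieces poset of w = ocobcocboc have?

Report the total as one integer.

drop 0:o onto floor
drop 1:c onto floor
drop 2:o onto {0:o}
drop 3:b onto floor
drop 4:c onto {1:c}
drop 5:o onto {2:o}
drop 6:c onto {4:c}
drop 7:b onto {3:b}
drop 8:o onto {5:o}
drop 9:c onto {6:c}
ground layer = {0:o, 1:c, 3:b}
drop-orders for the pieces not yet dropped (sum over which currently-grounded one goes next):
  1 to go: {7} 1  {8} 1  {9} 1
  2 to go: {3,7} 1  {5,8} 1  {6,9} 1  {7,8} 2  {7,9} 2  {8,9} 2
  3 to go: {2,5,8} 1  {3,7,8} 3  {3,7,9} 3  {4,6,9} 1  {5,7,8} 3  {5,8,9} 3  {6,7,9} 3  {6,8,9} 3  {7,8,9} 6
  4 to go: {0,2,5,8} 1  {1,4,6,9} 1  {2,5,7,8} 4  {2,5,8,9} 4  {3,5,7,8} 6  {3,6,7,9} 6  {3,7,8,9} 12  {4,6,7,9} 4  {4,6,8,9} 4  {5,6,8,9} 6  {5,7,8,9} 12  {6,7,8,9} 12
  5 to go: {0,2,5,7,8} 5  {0,2,5,8,9} 5  {1,4,6,7,9} 5  {1,4,6,8,9} 5  {2,3,5,7,8} 10  {2,5,6,8,9} 10  {2,5,7,8,9} 20  {3,4,6,7,9} 10  {3,5,7,8,9} 30  {3,6,7,8,9} 30  {4,5,6,8,9} 10  {4,6,7,8,9} 20  {5,6,7,8,9} 30
  6 to go: {0,2,3,5,7,8} 15  {0,2,5,6,8,9} 15  {0,2,5,7,8,9} 30  {1,3,4,6,7,9} 15  {1,4,5,6,8,9} 15  {1,4,6,7,8,9} 30  {2,3,5,7,8,9} 60  {2,4,5,6,8,9} 20  {2,5,6,7,8,9} 60  {3,4,6,7,8,9} 60  {3,5,6,7,8,9} 90  {4,5,6,7,8,9} 60
  7 to go: {0,2,3,5,7,8,9} 105  {0,2,4,5,6,8,9} 35  {0,2,5,6,7,8,9} 105  {1,2,4,5,6,8,9} 35  {1,3,4,6,7,8,9} 105  {1,4,5,6,7,8,9} 105  {2,3,5,6,7,8,9} 210  {2,4,5,6,7,8,9} 140  {3,4,5,6,7,8,9} 210
  8 to go: {0,1,2,4,5,6,8,9} 70  {0,2,3,5,6,7,8,9} 420  {0,2,4,5,6,7,8,9} 280  {1,2,4,5,6,7,8,9} 280  {1,3,4,5,6,7,8,9} 420  {2,3,4,5,6,7,8,9} 560
  if 0:o drops first: 1260 orders
  if 1:c drops first: 1260 orders
  if 3:b drops first: 630 orders
heap linearizations: 3150

3150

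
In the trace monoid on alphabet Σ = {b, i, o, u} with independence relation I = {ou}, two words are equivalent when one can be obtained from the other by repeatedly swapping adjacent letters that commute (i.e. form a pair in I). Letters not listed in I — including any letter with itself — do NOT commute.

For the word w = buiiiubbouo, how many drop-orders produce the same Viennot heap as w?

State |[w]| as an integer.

drop 0:b onto floor
drop 1:u onto {0:b}
drop 2:i onto {1:u}
drop 3:i onto {2:i}
drop 4:i onto {3:i}
drop 5:u onto {4:i}
drop 6:b onto {5:u}
drop 7:b onto {6:b}
drop 8:o onto {7:b}
drop 9:u onto {7:b}
drop 10:o onto {8:o}
ground layer = {0:b}
drop-orders for the pieces not yet dropped (sum over which currently-grounded one goes next):
  1 to go: {9} 1  {10} 1
  2 to go: {8,10} 1  {9,10} 2
  3 to go: {8,9,10} 3
  4 to go: {7,8,9,10} 3
  5 to go: {6,7,8,9,10} 3
  6 to go: {5,6,7,8,9,10} 3
  7 to go: {4,5,6,7,8,9,10} 3
  8 to go: {3,4,5,6,7,8,9,10} 3
  9 to go: {2,3,4,5,6,7,8,9,10} 3
  if 0:b drops first: 3 orders

3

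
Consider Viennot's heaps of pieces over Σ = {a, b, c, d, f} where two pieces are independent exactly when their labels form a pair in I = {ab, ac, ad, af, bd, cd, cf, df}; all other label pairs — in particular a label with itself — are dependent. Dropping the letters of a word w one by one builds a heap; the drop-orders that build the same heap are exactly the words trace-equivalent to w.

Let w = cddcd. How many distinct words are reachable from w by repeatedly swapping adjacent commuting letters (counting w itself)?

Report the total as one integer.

10

drop 0:c onto floor
drop 1:d onto floor
drop 2:d onto {1:d}
drop 3:c onto {0:c}
drop 4:d onto {2:d}
ground layer = {0:c, 1:d}
drop-orders for the pieces not yet dropped (sum over which currently-grounded one goes next):
  1 to go: {3} 1  {4} 1
  2 to go: {0,3} 1  {2,4} 1  {3,4} 2
  3 to go: {0,3,4} 3  {1,2,4} 1  {2,3,4} 3
  if 0:c drops first: 4 orders
  if 1:d drops first: 6 orders
heap linearizations: 10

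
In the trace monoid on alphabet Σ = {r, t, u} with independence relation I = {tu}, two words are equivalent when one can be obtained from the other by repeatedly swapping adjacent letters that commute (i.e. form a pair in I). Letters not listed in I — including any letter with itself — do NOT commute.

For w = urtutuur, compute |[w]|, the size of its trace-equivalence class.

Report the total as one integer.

10

0(u) covers ∅
1(r) covers 0:u
2(t) covers 1:r
3(u) covers 1:r
4(t) covers 2:t
5(u) covers 3:u
6(u) covers 5:u
7(r) covers 4:t, 6:u
floor of heap: 0:u
completions by unplaced set U, small U first (add the entries for U minus each lowest piece of U):
  |U|=1: {7}:1
  |U|=2: {4,7}:1  {6,7}:1
  |U|=3: {2,4,7}:1  {4,6,7}:2  {5,6,7}:1
  |U|=4: {2,4,6,7}:3  {3,5,6,7}:1  {4,5,6,7}:3
  |U|=5: {2,4,5,6,7}:6  {3,4,5,6,7}:4
  |U|=6: {2,3,4,5,6,7}:10
  start at 0(u): 10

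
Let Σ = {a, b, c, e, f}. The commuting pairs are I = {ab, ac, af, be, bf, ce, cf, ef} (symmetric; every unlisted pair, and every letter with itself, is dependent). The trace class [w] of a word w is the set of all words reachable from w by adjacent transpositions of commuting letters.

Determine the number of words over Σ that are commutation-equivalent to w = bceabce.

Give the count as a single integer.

35

piece 0:b — minimal
piece 1:c rests on {0:b}
piece 2:e — minimal
piece 3:a rests on {2:e}
piece 4:b rests on {1:c}
piece 5:c rests on {4:b}
piece 6:e rests on {3:a}
minimal pieces: {0:b, 2:e}
ways to finish when only these pieces remain (= sum over removing one remaining piece with nothing left below it):
  1 left: {5}→1  {6}→1
  2 left: {3,6}→1  {4,5}→1  {5,6}→2
  3 left: {1,4,5}→1  {2,3,6}→1  {3,5,6}→3  {4,5,6}→3
  4 left: {0,1,4,5}→1  {1,4,5,6}→4  {2,3,5,6}→4  {3,4,5,6}→6
  5 left: {0,1,4,5,6}→5  {1,3,4,5,6}→10  {2,3,4,5,6}→10
  placing 0:b first → 20 extensions
  placing 2:e first → 15 extensions
total linear extensions = 35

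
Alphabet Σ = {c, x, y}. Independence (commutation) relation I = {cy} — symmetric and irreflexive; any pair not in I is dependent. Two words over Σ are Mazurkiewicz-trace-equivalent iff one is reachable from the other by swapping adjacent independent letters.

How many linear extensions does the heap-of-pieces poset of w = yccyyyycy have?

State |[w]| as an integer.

84

0(y) covers ∅
1(c) covers ∅
2(c) covers 1:c
3(y) covers 0:y
4(y) covers 3:y
5(y) covers 4:y
6(y) covers 5:y
7(c) covers 2:c
8(y) covers 6:y
floor of heap: 0:y, 1:c
completions by unplaced set U, small U first (add the entries for U minus each lowest piece of U):
  |U|=1: {7}:1  {8}:1
  |U|=2: {2,7}:1  {6,8}:1  {7,8}:2
  |U|=3: {1,2,7}:1  {2,7,8}:3  {5,6,8}:1  {6,7,8}:3
  |U|=4: {1,2,7,8}:4  {2,6,7,8}:6  {4,5,6,8}:1  {5,6,7,8}:4
  |U|=5: {1,2,6,7,8}:10  {2,5,6,7,8}:10  {3,4,5,6,8}:1  {4,5,6,7,8}:5
  |U|=6: {0,3,4,5,6,8}:1  {1,2,5,6,7,8}:20  {2,4,5,6,7,8}:15  {3,4,5,6,7,8}:6
  |U|=7: {0,3,4,5,6,7,8}:7  {1,2,4,5,6,7,8}:35  {2,3,4,5,6,7,8}:21
  start at 0(y): 56
  start at 1(c): 28
sum over floor = 84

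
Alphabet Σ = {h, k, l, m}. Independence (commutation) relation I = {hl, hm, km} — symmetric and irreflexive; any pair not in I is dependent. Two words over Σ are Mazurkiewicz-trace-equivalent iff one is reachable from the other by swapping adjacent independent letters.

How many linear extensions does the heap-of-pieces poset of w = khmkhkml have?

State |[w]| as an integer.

piece 0:k — minimal
piece 1:h rests on {0:k}
piece 2:m — minimal
piece 3:k rests on {1:h}
piece 4:h rests on {3:k}
piece 5:k rests on {4:h}
piece 6:m rests on {2:m}
piece 7:l rests on {5:k, 6:m}
minimal pieces: {0:k, 2:m}
ways to finish when only these pieces remain (= sum over removing one remaining piece with nothing left below it):
  1 left: {7}→1
  2 left: {5,7}→1  {6,7}→1
  3 left: {2,6,7}→1  {4,5,7}→1  {5,6,7}→2
  4 left: {2,5,6,7}→3  {3,4,5,7}→1  {4,5,6,7}→3
  5 left: {1,3,4,5,7}→1  {2,4,5,6,7}→6  {3,4,5,6,7}→4
  6 left: {0,1,3,4,5,7}→1  {1,3,4,5,6,7}→5  {2,3,4,5,6,7}→10
  placing 0:k first → 15 extensions
  placing 2:m first → 6 extensions
total linear extensions = 21

21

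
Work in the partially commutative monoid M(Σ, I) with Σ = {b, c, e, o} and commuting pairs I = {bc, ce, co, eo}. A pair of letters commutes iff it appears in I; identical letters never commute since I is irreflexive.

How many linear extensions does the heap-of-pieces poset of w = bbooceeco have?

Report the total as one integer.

360

0(b) covers ∅
1(b) covers 0:b
2(o) covers 1:b
3(o) covers 2:o
4(c) covers ∅
5(e) covers 1:b
6(e) covers 5:e
7(c) covers 4:c
8(o) covers 3:o
floor of heap: 0:b, 4:c
completions by unplaced set U, small U first (add the entries for U minus each lowest piece of U):
  |U|=1: {6}:1  {7}:1  {8}:1
  |U|=2: {3,8}:1  {4,7}:1  {5,6}:1  {6,7}:2  {6,8}:2  {7,8}:2
  |U|=3: {2,3,8}:1  {3,6,8}:3  {3,7,8}:3  {4,6,7}:3  {4,7,8}:3  {5,6,7}:3  {5,6,8}:3  {6,7,8}:6
  |U|=4: {2,3,6,8}:4  {2,3,7,8}:4  {3,4,7,8}:6  {3,5,6,8}:6  {3,6,7,8}:12  {4,5,6,7}:6  {4,6,7,8}:12  {5,6,7,8}:12
  |U|=5: {2,3,4,7,8}:10  {2,3,5,6,8}:10  {2,3,6,7,8}:20  {3,4,6,7,8}:30  {3,5,6,7,8}:30  {4,5,6,7,8}:30
  |U|=6: {1,2,3,5,6,8}:10  {2,3,4,6,7,8}:60  {2,3,5,6,7,8}:60  {3,4,5,6,7,8}:90
  |U|=7: {0,1,2,3,5,6,8}:10  {1,2,3,5,6,7,8}:70  {2,3,4,5,6,7,8}:210
  start at 0(b): 280
  start at 4(c): 80
sum over floor = 360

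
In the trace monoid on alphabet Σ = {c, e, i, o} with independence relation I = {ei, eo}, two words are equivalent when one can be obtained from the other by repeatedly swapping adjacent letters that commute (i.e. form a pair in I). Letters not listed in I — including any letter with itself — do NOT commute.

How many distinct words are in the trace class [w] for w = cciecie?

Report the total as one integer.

#0=c has no predecessor
#1=c depends on [0:c]
#2=i depends on [1:c]
#3=e depends on [1:c]
#4=c depends on [2:i, 3:e]
#5=i depends on [4:c]
#6=e depends on [4:c]
sources: [0:c]
N(rest) = Σ N(rest − s) over sources s of rest; N(one piece) = 1:
  size 1 → [5]=1  [6]=1
  size 2 → [5,6]=2
  size 3 → [4,5,6]=2
  size 4 → [2,4,5,6]=2  [3,4,5,6]=2
  size 5 → [2,3,4,5,6]=4
  first=0(c) contributes 4

4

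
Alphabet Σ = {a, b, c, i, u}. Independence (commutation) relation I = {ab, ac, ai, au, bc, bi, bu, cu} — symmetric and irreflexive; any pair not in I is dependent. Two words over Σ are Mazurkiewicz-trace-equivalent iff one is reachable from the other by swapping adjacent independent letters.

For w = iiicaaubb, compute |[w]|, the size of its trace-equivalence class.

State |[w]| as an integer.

1512

drop 0:i onto floor
drop 1:i onto {0:i}
drop 2:i onto {1:i}
drop 3:c onto {2:i}
drop 4:a onto floor
drop 5:a onto {4:a}
drop 6:u onto {2:i}
drop 7:b onto floor
drop 8:b onto {7:b}
ground layer = {0:i, 4:a, 7:b}
drop-orders for the pieces not yet dropped (sum over which currently-grounded one goes next):
  1 to go: {3} 1  {5} 1  {6} 1  {8} 1
  2 to go: {3,5} 2  {3,6} 2  {3,8} 2  {4,5} 1  {5,6} 2  {5,8} 2  {6,8} 2  {7,8} 1
  3 to go: {2,3,6} 2  {3,4,5} 3  {3,5,6} 6  {3,5,8} 6  {3,6,8} 6  {3,7,8} 3  {4,5,6} 3  {4,5,8} 3  {5,6,8} 6  {5,7,8} 3  {6,7,8} 3
  4 to go: {1,2,3,6} 2  {2,3,5,6} 8  {2,3,6,8} 8  {3,4,5,6} 12  {3,4,5,8} 12  {3,5,6,8} 24  {3,5,7,8} 12  {3,6,7,8} 12  {4,5,6,8} 12  {4,5,7,8} 6  {5,6,7,8} 12
  5 to go: {0,1,2,3,6} 2  {1,2,3,5,6} 10  {1,2,3,6,8} 10  {2,3,4,5,6} 20  {2,3,5,6,8} 40  {2,3,6,7,8} 20  {3,4,5,6,8} 60  {3,4,5,7,8} 30  {3,5,6,7,8} 60  {4,5,6,7,8} 30
  6 to go: {0,1,2,3,5,6} 12  {0,1,2,3,6,8} 12  {1,2,3,4,5,6} 30  {1,2,3,5,6,8} 60  {1,2,3,6,7,8} 30  {2,3,4,5,6,8} 120  {2,3,5,6,7,8} 120  {3,4,5,6,7,8} 180
  7 to go: {0,1,2,3,4,5,6} 42  {0,1,2,3,5,6,8} 84  {0,1,2,3,6,7,8} 42  {1,2,3,4,5,6,8} 210  {1,2,3,5,6,7,8} 210  {2,3,4,5,6,7,8} 420
  if 0:i drops first: 840 orders
  if 4:a drops first: 336 orders
  if 7:b drops first: 336 orders
heap linearizations: 1512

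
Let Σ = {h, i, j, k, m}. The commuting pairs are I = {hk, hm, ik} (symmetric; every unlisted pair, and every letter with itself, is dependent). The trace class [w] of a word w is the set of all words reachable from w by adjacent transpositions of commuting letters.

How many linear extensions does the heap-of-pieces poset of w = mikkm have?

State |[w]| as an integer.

0(m) covers ∅
1(i) covers 0:m
2(k) covers 0:m
3(k) covers 2:k
4(m) covers 1:i, 3:k
floor of heap: 0:m
completions by unplaced set U, small U first (add the entries for U minus each lowest piece of U):
  |U|=1: {4}:1
  |U|=2: {1,4}:1  {3,4}:1
  |U|=3: {1,3,4}:2  {2,3,4}:1
  start at 0(m): 3

3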